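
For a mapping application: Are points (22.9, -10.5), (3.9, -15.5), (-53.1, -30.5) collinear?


Cross product: (3.9-22.9)*((-30.5)-(-10.5)) - ((-15.5)-(-10.5))*((-53.1)-22.9)
= 0

Yes, collinear


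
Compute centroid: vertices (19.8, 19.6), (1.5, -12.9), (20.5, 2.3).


Centroid = ((x_A+x_B+x_C)/3, (y_A+y_B+y_C)/3)
= ((19.8+1.5+20.5)/3, (19.6+(-12.9)+2.3)/3)
= (13.9333, 3)

(13.9333, 3)


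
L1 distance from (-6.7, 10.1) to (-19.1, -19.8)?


|(-6.7)-(-19.1)| + |10.1-(-19.8)| = 12.4 + 29.9 = 42.3

42.3


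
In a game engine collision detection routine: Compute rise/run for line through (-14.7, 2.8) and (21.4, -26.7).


slope = (y2-y1)/(x2-x1) = ((-26.7)-2.8)/(21.4-(-14.7)) = (-29.5)/36.1 = -0.8172

-0.8172


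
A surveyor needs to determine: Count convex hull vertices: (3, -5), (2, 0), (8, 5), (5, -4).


Convex hull vertices (CCW): (2, 0), (3, -5), (5, -4), (8, 5)
Count = 4

4


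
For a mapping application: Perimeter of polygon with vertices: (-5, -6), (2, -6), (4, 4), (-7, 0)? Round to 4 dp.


Sides: (-5, -6)->(2, -6): sqrt(49) = 7, (2, -6)->(4, 4): sqrt(104) = 10.198039, (4, 4)->(-7, 0): sqrt(137) = 11.7047, (-7, 0)->(-5, -6): sqrt(40) = 6.324555
Sum = 35.227294
Perimeter = 35.2273

35.2273


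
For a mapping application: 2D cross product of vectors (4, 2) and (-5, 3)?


u x v = u_x*v_y - u_y*v_x = 4*3 - 2*(-5)
= 12 - (-10) = 22

22


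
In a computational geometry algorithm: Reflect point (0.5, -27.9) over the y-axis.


Reflection over y-axis: (x,y) -> (-x,y)
(0.5, -27.9) -> (-0.5, -27.9)

(-0.5, -27.9)


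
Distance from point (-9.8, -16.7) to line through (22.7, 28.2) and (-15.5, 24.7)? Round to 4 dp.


|cross product| = 1601.43
|line direction| = sqrt(1471.49) = 38.36
Distance = 1601.43/sqrt(1471.49) = 41.7474

41.7474


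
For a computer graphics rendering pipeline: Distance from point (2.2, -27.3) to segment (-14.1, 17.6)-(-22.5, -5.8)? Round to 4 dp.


Project P onto AB: t = 1 (clamped to [0,1])
Closest point on segment: (-22.5, -5.8)
Distance: 32.7466

32.7466


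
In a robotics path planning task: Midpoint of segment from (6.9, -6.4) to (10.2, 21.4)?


M = ((6.9+10.2)/2, ((-6.4)+21.4)/2)
= (8.55, 7.5)

(8.55, 7.5)


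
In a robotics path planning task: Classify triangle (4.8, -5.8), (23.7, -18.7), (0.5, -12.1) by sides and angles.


Side lengths squared: AB^2=523.62, BC^2=581.8, CA^2=58.18
Sorted: [58.18, 523.62, 581.8]
By sides: Scalene, By angles: Right

Scalene, Right


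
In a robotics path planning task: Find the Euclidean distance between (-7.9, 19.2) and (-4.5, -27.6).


dx=3.4, dy=-46.8
d^2 = 3.4^2 + (-46.8)^2 = 2201.8
d = sqrt(2201.8) = 46.9233

46.9233


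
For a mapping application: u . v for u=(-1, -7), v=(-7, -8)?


u . v = u_x*v_x + u_y*v_y = (-1)*(-7) + (-7)*(-8)
= 7 + 56 = 63

63


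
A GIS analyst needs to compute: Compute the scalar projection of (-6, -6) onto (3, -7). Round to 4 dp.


u.v = 24, |v| = sqrt(58) = 7.6158
Scalar projection = u.v / |v| = 24 / sqrt(58) = 3.1514

3.1514


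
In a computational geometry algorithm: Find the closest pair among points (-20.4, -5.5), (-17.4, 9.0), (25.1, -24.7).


d(P0,P1) = 14.8071, d(P0,P2) = 49.3851, d(P1,P2) = 54.2397
Closest: P0 and P1

Closest pair: (-20.4, -5.5) and (-17.4, 9.0), distance = 14.8071


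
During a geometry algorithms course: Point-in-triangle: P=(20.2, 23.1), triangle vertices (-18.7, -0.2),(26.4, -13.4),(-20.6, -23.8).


Cross products: AB x AP = 1564.31, BC x BP = -1779.98, CA x CP = -873.77
All same sign? no

No, outside


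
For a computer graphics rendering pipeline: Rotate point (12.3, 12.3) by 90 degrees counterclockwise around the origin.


90° CCW: (x,y) -> (-y, x)
(12.3,12.3) -> (-12.3, 12.3)

(-12.3, 12.3)


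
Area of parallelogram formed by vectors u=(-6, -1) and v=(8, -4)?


|u x v| = |(-6)*(-4) - (-1)*8|
= |24 - (-8)| = 32

32


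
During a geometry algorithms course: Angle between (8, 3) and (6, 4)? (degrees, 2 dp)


u.v = 60, |u| = sqrt(73) = 8.544, |v| = sqrt(52) = 7.2111
cos(theta) = u.v/(|u||v|) = 60/sqrt(3796) = 0.973841
theta = acos(0.973841) = 13.13 degrees

13.13 degrees


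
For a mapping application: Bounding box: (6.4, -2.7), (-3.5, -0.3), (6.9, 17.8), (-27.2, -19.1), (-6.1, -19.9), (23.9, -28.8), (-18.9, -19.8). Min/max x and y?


x range: [-27.2, 23.9]
y range: [-28.8, 17.8]
Bounding box: (-27.2,-28.8) to (23.9,17.8)

(-27.2,-28.8) to (23.9,17.8)


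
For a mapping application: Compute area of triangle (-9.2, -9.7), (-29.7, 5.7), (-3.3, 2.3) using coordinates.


Area = |x_A(y_B-y_C) + x_B(y_C-y_A) + x_C(y_A-y_B)|/2
= |(-31.28) + (-356.4) + 50.82|/2
= 336.86/2 = 168.43

168.43


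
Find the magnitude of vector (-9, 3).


|u| = sqrt((-9)^2 + 3^2) = sqrt(90) = 9.4868

9.4868


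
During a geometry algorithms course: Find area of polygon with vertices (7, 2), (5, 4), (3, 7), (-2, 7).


Shoelace sum: (7*4 - 5*2) + (5*7 - 3*4) + (3*7 - (-2)*7) + ((-2)*2 - 7*7)
= 23
Area = |23|/2 = 11.5

11.5


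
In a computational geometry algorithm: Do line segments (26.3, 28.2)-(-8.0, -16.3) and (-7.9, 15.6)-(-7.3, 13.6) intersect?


Cross products: d1=75.96, d2=-19.34, d3=-1089.72, d4=-994.42
d1*d2 < 0 and d3*d4 < 0? no

No, they don't intersect


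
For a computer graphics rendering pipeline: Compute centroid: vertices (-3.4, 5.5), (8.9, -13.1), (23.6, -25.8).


Centroid = ((x_A+x_B+x_C)/3, (y_A+y_B+y_C)/3)
= (((-3.4)+8.9+23.6)/3, (5.5+(-13.1)+(-25.8))/3)
= (9.7, -11.1333)

(9.7, -11.1333)


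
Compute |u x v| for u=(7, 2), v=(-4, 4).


|u x v| = |7*4 - 2*(-4)|
= |28 - (-8)| = 36

36


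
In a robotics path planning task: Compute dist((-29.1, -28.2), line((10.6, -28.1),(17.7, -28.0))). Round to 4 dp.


|cross product| = 3.26
|line direction| = sqrt(50.42) = 7.1007
Distance = 3.26/sqrt(50.42) = 0.4591

0.4591


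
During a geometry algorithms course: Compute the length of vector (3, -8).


|u| = sqrt(3^2 + (-8)^2) = sqrt(73) = 8.544

8.544


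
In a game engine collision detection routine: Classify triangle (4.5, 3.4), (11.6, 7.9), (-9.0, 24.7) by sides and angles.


Side lengths squared: AB^2=70.66, BC^2=706.6, CA^2=635.94
Sorted: [70.66, 635.94, 706.6]
By sides: Scalene, By angles: Right

Scalene, Right


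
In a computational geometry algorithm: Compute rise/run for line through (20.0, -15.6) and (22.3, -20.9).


slope = (y2-y1)/(x2-x1) = ((-20.9)-(-15.6))/(22.3-20) = (-5.3)/2.3 = -2.3043

-2.3043


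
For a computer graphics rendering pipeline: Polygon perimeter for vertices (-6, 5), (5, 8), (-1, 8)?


Sides: (-6, 5)->(5, 8): sqrt(130) = 11.401754, (5, 8)->(-1, 8): sqrt(36) = 6, (-1, 8)->(-6, 5): sqrt(34) = 5.830952
Sum = 23.232706
Perimeter = 23.2327

23.2327


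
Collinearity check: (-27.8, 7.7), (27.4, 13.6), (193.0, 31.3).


Cross product: (27.4-(-27.8))*(31.3-7.7) - (13.6-7.7)*(193-(-27.8))
= 0

Yes, collinear


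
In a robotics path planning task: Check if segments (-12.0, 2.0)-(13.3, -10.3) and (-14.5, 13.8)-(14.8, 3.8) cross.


Cross products: d1=-320.74, d2=-428.13, d3=267.79, d4=375.18
d1*d2 < 0 and d3*d4 < 0? no

No, they don't intersect


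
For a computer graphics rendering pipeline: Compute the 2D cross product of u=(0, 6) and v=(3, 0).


u x v = u_x*v_y - u_y*v_x = 0*0 - 6*3
= 0 - 18 = -18

-18


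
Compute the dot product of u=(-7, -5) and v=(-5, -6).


u . v = u_x*v_x + u_y*v_y = (-7)*(-5) + (-5)*(-6)
= 35 + 30 = 65

65


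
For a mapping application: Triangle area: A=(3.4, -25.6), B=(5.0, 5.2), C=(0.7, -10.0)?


Area = |x_A(y_B-y_C) + x_B(y_C-y_A) + x_C(y_A-y_B)|/2
= |51.68 + 78 + (-21.56)|/2
= 108.12/2 = 54.06

54.06


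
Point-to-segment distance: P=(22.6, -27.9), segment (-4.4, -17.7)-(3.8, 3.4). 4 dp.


Project P onto AB: t = 0.0121 (clamped to [0,1])
Closest point on segment: (-4.3011, -17.4455)
Distance: 28.8611

28.8611


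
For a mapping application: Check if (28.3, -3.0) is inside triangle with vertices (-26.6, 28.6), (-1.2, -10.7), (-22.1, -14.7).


Cross products: AB x AP = 1354.93, BC x BP = -42.93, CA x CP = -2234.97
All same sign? no

No, outside


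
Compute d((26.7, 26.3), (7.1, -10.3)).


dx=-19.6, dy=-36.6
d^2 = (-19.6)^2 + (-36.6)^2 = 1723.72
d = sqrt(1723.72) = 41.5177

41.5177


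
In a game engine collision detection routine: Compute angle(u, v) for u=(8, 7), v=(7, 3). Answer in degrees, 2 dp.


u.v = 77, |u| = sqrt(113) = 10.6301, |v| = sqrt(58) = 7.6158
cos(theta) = u.v/(|u||v|) = 77/sqrt(6554) = 0.951125
theta = acos(0.951125) = 17.99 degrees

17.99 degrees


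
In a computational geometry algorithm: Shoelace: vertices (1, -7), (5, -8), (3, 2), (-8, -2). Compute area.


Shoelace sum: (1*(-8) - 5*(-7)) + (5*2 - 3*(-8)) + (3*(-2) - (-8)*2) + ((-8)*(-7) - 1*(-2))
= 129
Area = |129|/2 = 64.5

64.5


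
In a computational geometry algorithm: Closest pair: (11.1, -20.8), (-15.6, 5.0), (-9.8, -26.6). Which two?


d(P0,P1) = 37.1286, d(P0,P2) = 21.6899, d(P1,P2) = 32.1279
Closest: P0 and P2

Closest pair: (11.1, -20.8) and (-9.8, -26.6), distance = 21.6899


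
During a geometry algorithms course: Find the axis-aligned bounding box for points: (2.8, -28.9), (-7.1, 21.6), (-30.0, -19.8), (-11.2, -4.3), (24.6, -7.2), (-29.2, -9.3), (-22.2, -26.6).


x range: [-30, 24.6]
y range: [-28.9, 21.6]
Bounding box: (-30,-28.9) to (24.6,21.6)

(-30,-28.9) to (24.6,21.6)


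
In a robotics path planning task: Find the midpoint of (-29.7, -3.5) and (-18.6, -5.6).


M = (((-29.7)+(-18.6))/2, ((-3.5)+(-5.6))/2)
= (-24.15, -4.55)

(-24.15, -4.55)


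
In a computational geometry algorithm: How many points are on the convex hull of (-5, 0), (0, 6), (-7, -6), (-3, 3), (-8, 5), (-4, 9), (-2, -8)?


Convex hull vertices (CCW): (-8, 5), (-7, -6), (-2, -8), (0, 6), (-4, 9)
Count = 5

5


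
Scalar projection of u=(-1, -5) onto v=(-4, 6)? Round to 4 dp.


u.v = -26, |v| = sqrt(52) = 7.2111
Scalar projection = u.v / |v| = -26 / sqrt(52) = -3.6056

-3.6056


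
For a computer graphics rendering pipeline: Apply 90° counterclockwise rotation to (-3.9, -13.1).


90° CCW: (x,y) -> (-y, x)
(-3.9,-13.1) -> (13.1, -3.9)

(13.1, -3.9)


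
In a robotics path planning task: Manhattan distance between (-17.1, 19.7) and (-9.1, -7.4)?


|(-17.1)-(-9.1)| + |19.7-(-7.4)| = 8 + 27.1 = 35.1

35.1


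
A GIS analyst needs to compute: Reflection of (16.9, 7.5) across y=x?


Reflection over y=x: (x,y) -> (y,x)
(16.9, 7.5) -> (7.5, 16.9)

(7.5, 16.9)


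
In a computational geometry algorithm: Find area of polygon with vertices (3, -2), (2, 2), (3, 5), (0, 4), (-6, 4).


Shoelace sum: (3*2 - 2*(-2)) + (2*5 - 3*2) + (3*4 - 0*5) + (0*4 - (-6)*4) + ((-6)*(-2) - 3*4)
= 50
Area = |50|/2 = 25

25


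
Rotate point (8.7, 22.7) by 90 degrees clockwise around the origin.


90° CW: (x,y) -> (y, -x)
(8.7,22.7) -> (22.7, -8.7)

(22.7, -8.7)


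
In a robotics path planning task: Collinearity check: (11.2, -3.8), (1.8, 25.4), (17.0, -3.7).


Cross product: (1.8-11.2)*((-3.7)-(-3.8)) - (25.4-(-3.8))*(17-11.2)
= -170.3

No, not collinear


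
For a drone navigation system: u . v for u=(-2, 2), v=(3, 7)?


u . v = u_x*v_x + u_y*v_y = (-2)*3 + 2*7
= (-6) + 14 = 8

8


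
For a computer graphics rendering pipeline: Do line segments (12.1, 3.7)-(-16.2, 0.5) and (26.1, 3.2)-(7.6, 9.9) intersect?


Cross products: d1=84.55, d2=333.36, d3=58.95, d4=-189.86
d1*d2 < 0 and d3*d4 < 0? no

No, they don't intersect


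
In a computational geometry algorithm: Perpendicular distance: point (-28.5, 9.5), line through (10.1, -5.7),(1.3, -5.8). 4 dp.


|cross product| = 137.62
|line direction| = sqrt(77.45) = 8.8006
Distance = 137.62/sqrt(77.45) = 15.6376

15.6376


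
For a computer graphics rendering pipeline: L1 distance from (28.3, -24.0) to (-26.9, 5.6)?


|28.3-(-26.9)| + |(-24)-5.6| = 55.2 + 29.6 = 84.8

84.8


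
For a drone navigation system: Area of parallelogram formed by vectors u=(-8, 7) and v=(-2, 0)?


|u x v| = |(-8)*0 - 7*(-2)|
= |0 - (-14)| = 14

14


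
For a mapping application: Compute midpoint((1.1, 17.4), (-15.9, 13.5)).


M = ((1.1+(-15.9))/2, (17.4+13.5)/2)
= (-7.4, 15.45)

(-7.4, 15.45)


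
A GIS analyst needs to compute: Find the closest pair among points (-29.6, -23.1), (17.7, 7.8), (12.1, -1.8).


d(P0,P1) = 56.4987, d(P0,P2) = 46.825, d(P1,P2) = 11.114
Closest: P1 and P2

Closest pair: (17.7, 7.8) and (12.1, -1.8), distance = 11.114


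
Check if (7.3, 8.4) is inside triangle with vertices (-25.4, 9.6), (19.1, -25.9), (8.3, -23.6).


Cross products: AB x AP = 1107.45, BC x BP = -343.3, CA x CP = -1045.2
All same sign? no

No, outside


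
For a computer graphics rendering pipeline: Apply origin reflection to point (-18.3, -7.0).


Reflection over origin: (x,y) -> (-x,-y)
(-18.3, -7) -> (18.3, 7)

(18.3, 7)


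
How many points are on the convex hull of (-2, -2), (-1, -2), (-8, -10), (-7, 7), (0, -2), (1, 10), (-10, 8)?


Convex hull vertices (CCW): (-10, 8), (-8, -10), (0, -2), (1, 10)
Count = 4

4


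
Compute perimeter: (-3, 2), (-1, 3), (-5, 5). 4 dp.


Sides: (-3, 2)->(-1, 3): sqrt(5) = 2.236068, (-1, 3)->(-5, 5): sqrt(20) = 4.472136, (-5, 5)->(-3, 2): sqrt(13) = 3.605551
Sum = 10.313755
Perimeter = 10.3138

10.3138


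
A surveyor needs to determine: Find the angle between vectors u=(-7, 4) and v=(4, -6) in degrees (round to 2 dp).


u.v = -52, |u| = sqrt(65) = 8.0623, |v| = sqrt(52) = 7.2111
cos(theta) = u.v/(|u||v|) = -52/sqrt(3380) = -0.894427
theta = acos(-0.894427) = 153.43 degrees

153.43 degrees


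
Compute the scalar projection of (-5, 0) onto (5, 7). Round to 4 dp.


u.v = -25, |v| = sqrt(74) = 8.6023
Scalar projection = u.v / |v| = -25 / sqrt(74) = -2.9062

-2.9062


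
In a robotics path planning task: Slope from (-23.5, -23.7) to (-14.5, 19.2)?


slope = (y2-y1)/(x2-x1) = (19.2-(-23.7))/((-14.5)-(-23.5)) = 42.9/9 = 4.7667

4.7667


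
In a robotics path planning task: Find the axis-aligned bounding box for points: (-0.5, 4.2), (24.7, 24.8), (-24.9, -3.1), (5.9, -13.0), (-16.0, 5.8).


x range: [-24.9, 24.7]
y range: [-13, 24.8]
Bounding box: (-24.9,-13) to (24.7,24.8)

(-24.9,-13) to (24.7,24.8)


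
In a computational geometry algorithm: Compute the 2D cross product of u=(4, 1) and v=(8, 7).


u x v = u_x*v_y - u_y*v_x = 4*7 - 1*8
= 28 - 8 = 20

20


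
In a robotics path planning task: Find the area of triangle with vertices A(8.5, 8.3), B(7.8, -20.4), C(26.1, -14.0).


Area = |x_A(y_B-y_C) + x_B(y_C-y_A) + x_C(y_A-y_B)|/2
= |(-54.4) + (-173.94) + 749.07|/2
= 520.73/2 = 260.365

260.365


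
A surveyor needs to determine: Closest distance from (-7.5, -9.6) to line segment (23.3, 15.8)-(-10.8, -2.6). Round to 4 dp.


Project P onto AB: t = 1 (clamped to [0,1])
Closest point on segment: (-10.8, -2.6)
Distance: 7.7389

7.7389


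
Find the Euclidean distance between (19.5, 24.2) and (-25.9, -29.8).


dx=-45.4, dy=-54
d^2 = (-45.4)^2 + (-54)^2 = 4977.16
d = sqrt(4977.16) = 70.549

70.549


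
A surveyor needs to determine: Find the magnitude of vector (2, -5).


|u| = sqrt(2^2 + (-5)^2) = sqrt(29) = 5.3852

5.3852


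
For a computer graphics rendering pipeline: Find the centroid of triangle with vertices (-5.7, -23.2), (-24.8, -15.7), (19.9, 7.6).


Centroid = ((x_A+x_B+x_C)/3, (y_A+y_B+y_C)/3)
= (((-5.7)+(-24.8)+19.9)/3, ((-23.2)+(-15.7)+7.6)/3)
= (-3.5333, -10.4333)

(-3.5333, -10.4333)


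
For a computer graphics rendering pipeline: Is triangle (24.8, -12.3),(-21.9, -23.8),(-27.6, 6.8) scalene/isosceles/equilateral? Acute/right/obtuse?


Side lengths squared: AB^2=2313.14, BC^2=968.85, CA^2=3110.57
Sorted: [968.85, 2313.14, 3110.57]
By sides: Scalene, By angles: Acute

Scalene, Acute


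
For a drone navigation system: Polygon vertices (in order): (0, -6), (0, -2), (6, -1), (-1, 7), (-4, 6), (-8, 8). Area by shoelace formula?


Shoelace sum: (0*(-2) - 0*(-6)) + (0*(-1) - 6*(-2)) + (6*7 - (-1)*(-1)) + ((-1)*6 - (-4)*7) + ((-4)*8 - (-8)*6) + ((-8)*(-6) - 0*8)
= 139
Area = |139|/2 = 69.5

69.5


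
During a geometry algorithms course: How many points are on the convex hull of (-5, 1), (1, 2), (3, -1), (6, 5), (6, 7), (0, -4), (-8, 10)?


Convex hull vertices (CCW): (-8, 10), (-5, 1), (0, -4), (3, -1), (6, 5), (6, 7)
Count = 6

6


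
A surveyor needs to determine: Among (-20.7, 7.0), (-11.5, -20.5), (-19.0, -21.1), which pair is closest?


d(P0,P1) = 28.9981, d(P0,P2) = 28.1514, d(P1,P2) = 7.524
Closest: P1 and P2

Closest pair: (-11.5, -20.5) and (-19.0, -21.1), distance = 7.524


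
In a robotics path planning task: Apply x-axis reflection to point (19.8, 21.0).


Reflection over x-axis: (x,y) -> (x,-y)
(19.8, 21) -> (19.8, -21)

(19.8, -21)


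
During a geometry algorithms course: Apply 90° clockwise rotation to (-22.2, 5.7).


90° CW: (x,y) -> (y, -x)
(-22.2,5.7) -> (5.7, 22.2)

(5.7, 22.2)


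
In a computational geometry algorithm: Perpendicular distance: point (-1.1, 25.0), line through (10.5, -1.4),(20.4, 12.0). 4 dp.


|cross product| = 416.8
|line direction| = sqrt(277.57) = 16.6604
Distance = 416.8/sqrt(277.57) = 25.0174

25.0174


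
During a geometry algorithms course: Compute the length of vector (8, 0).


|u| = sqrt(8^2 + 0^2) = sqrt(64) = 8

8


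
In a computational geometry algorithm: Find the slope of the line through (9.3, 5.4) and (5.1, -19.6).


slope = (y2-y1)/(x2-x1) = ((-19.6)-5.4)/(5.1-9.3) = (-25)/(-4.2) = 5.9524

5.9524


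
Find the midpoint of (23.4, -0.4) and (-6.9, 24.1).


M = ((23.4+(-6.9))/2, ((-0.4)+24.1)/2)
= (8.25, 11.85)

(8.25, 11.85)


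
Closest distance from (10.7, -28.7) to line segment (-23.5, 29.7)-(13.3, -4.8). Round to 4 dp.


Project P onto AB: t = 1 (clamped to [0,1])
Closest point on segment: (13.3, -4.8)
Distance: 24.041

24.041


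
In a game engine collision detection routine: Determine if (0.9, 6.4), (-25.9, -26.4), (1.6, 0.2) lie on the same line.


Cross product: ((-25.9)-0.9)*(0.2-6.4) - ((-26.4)-6.4)*(1.6-0.9)
= 189.12

No, not collinear


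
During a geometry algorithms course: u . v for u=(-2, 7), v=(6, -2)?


u . v = u_x*v_x + u_y*v_y = (-2)*6 + 7*(-2)
= (-12) + (-14) = -26

-26


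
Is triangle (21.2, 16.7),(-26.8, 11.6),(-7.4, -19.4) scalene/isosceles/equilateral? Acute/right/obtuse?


Side lengths squared: AB^2=2330.01, BC^2=1337.36, CA^2=2121.17
Sorted: [1337.36, 2121.17, 2330.01]
By sides: Scalene, By angles: Acute

Scalene, Acute


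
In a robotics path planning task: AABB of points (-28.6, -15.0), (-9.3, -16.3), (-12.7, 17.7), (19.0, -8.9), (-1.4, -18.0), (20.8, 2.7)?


x range: [-28.6, 20.8]
y range: [-18, 17.7]
Bounding box: (-28.6,-18) to (20.8,17.7)

(-28.6,-18) to (20.8,17.7)


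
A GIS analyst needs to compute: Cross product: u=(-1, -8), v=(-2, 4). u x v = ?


u x v = u_x*v_y - u_y*v_x = (-1)*4 - (-8)*(-2)
= (-4) - 16 = -20

-20


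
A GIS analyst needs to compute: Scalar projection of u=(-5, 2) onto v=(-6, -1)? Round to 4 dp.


u.v = 28, |v| = sqrt(37) = 6.0828
Scalar projection = u.v / |v| = 28 / sqrt(37) = 4.6032

4.6032


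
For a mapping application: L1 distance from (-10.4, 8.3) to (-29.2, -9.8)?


|(-10.4)-(-29.2)| + |8.3-(-9.8)| = 18.8 + 18.1 = 36.9

36.9


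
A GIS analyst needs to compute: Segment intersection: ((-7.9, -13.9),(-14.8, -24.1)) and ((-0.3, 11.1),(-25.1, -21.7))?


Cross products: d1=370.72, d2=397.36, d3=-94.98, d4=-121.62
d1*d2 < 0 and d3*d4 < 0? no

No, they don't intersect


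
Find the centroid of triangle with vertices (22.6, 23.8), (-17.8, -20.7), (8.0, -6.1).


Centroid = ((x_A+x_B+x_C)/3, (y_A+y_B+y_C)/3)
= ((22.6+(-17.8)+8)/3, (23.8+(-20.7)+(-6.1))/3)
= (4.2667, -1)

(4.2667, -1)


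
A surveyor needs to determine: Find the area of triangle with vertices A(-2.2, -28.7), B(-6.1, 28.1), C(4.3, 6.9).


Area = |x_A(y_B-y_C) + x_B(y_C-y_A) + x_C(y_A-y_B)|/2
= |(-46.64) + (-217.16) + (-244.24)|/2
= 508.04/2 = 254.02

254.02


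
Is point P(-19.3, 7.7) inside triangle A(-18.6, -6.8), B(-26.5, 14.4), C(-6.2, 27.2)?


Cross products: AB x AP = -99.71, BC x BP = -228.17, CA x CP = -203.6
All same sign? yes

Yes, inside


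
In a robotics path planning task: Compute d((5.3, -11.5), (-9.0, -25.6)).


dx=-14.3, dy=-14.1
d^2 = (-14.3)^2 + (-14.1)^2 = 403.3
d = sqrt(403.3) = 20.0823

20.0823


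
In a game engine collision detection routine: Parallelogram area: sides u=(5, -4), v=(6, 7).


|u x v| = |5*7 - (-4)*6|
= |35 - (-24)| = 59

59


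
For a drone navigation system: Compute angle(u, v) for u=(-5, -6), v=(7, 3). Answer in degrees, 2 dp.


u.v = -53, |u| = sqrt(61) = 7.8102, |v| = sqrt(58) = 7.6158
cos(theta) = u.v/(|u||v|) = -53/sqrt(3538) = -0.891039
theta = acos(-0.891039) = 153 degrees

153 degrees


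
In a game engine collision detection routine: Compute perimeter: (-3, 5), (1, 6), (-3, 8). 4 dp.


Sides: (-3, 5)->(1, 6): sqrt(17) = 4.123106, (1, 6)->(-3, 8): sqrt(20) = 4.472136, (-3, 8)->(-3, 5): sqrt(9) = 3
Sum = 11.595242
Perimeter = 11.5952

11.5952


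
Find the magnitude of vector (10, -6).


|u| = sqrt(10^2 + (-6)^2) = sqrt(136) = 11.6619

11.6619


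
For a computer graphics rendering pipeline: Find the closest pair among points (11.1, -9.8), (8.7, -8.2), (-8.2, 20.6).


d(P0,P1) = 2.8844, d(P0,P2) = 36.009, d(P1,P2) = 33.3924
Closest: P0 and P1

Closest pair: (11.1, -9.8) and (8.7, -8.2), distance = 2.8844


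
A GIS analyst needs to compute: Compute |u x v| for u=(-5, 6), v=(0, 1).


|u x v| = |(-5)*1 - 6*0|
= |(-5) - 0| = 5

5


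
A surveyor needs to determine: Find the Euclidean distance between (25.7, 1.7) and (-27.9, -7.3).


dx=-53.6, dy=-9
d^2 = (-53.6)^2 + (-9)^2 = 2953.96
d = sqrt(2953.96) = 54.3503

54.3503


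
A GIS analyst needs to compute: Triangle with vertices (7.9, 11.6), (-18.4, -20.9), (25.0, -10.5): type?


Side lengths squared: AB^2=1747.94, BC^2=1991.72, CA^2=780.82
Sorted: [780.82, 1747.94, 1991.72]
By sides: Scalene, By angles: Acute

Scalene, Acute


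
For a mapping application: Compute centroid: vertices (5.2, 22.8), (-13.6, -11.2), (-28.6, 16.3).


Centroid = ((x_A+x_B+x_C)/3, (y_A+y_B+y_C)/3)
= ((5.2+(-13.6)+(-28.6))/3, (22.8+(-11.2)+16.3)/3)
= (-12.3333, 9.3)

(-12.3333, 9.3)


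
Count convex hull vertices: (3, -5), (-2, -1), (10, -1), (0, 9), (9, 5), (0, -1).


Convex hull vertices (CCW): (-2, -1), (3, -5), (10, -1), (9, 5), (0, 9)
Count = 5

5


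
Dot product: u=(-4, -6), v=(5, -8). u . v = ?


u . v = u_x*v_x + u_y*v_y = (-4)*5 + (-6)*(-8)
= (-20) + 48 = 28

28


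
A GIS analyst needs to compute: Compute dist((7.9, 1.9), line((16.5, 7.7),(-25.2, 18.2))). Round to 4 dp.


|cross product| = 332.16
|line direction| = sqrt(1849.14) = 43.0016
Distance = 332.16/sqrt(1849.14) = 7.7244

7.7244


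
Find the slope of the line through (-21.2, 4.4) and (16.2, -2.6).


slope = (y2-y1)/(x2-x1) = ((-2.6)-4.4)/(16.2-(-21.2)) = (-7)/37.4 = -0.1872

-0.1872


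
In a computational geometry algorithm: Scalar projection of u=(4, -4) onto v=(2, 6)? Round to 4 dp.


u.v = -16, |v| = sqrt(40) = 6.3246
Scalar projection = u.v / |v| = -16 / sqrt(40) = -2.5298

-2.5298


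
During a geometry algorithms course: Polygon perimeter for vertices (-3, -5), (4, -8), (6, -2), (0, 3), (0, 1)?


Sides: (-3, -5)->(4, -8): sqrt(58) = 7.615773, (4, -8)->(6, -2): sqrt(40) = 6.324555, (6, -2)->(0, 3): sqrt(61) = 7.81025, (0, 3)->(0, 1): sqrt(4) = 2, (0, 1)->(-3, -5): sqrt(45) = 6.708204
Sum = 30.458782
Perimeter = 30.4588

30.4588


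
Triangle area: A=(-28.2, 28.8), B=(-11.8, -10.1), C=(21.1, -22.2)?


Area = |x_A(y_B-y_C) + x_B(y_C-y_A) + x_C(y_A-y_B)|/2
= |(-341.22) + 601.8 + 820.79|/2
= 1081.37/2 = 540.685

540.685


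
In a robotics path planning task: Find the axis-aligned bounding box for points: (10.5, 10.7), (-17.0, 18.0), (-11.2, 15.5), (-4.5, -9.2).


x range: [-17, 10.5]
y range: [-9.2, 18]
Bounding box: (-17,-9.2) to (10.5,18)

(-17,-9.2) to (10.5,18)


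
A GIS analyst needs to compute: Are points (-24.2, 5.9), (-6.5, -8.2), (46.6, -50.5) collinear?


Cross product: ((-6.5)-(-24.2))*((-50.5)-5.9) - ((-8.2)-5.9)*(46.6-(-24.2))
= 0

Yes, collinear


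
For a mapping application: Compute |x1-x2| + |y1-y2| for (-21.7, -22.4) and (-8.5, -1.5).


|(-21.7)-(-8.5)| + |(-22.4)-(-1.5)| = 13.2 + 20.9 = 34.1

34.1


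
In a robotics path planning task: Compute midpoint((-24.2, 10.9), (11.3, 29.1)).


M = (((-24.2)+11.3)/2, (10.9+29.1)/2)
= (-6.45, 20)

(-6.45, 20)


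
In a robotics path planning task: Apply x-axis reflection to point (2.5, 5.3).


Reflection over x-axis: (x,y) -> (x,-y)
(2.5, 5.3) -> (2.5, -5.3)

(2.5, -5.3)


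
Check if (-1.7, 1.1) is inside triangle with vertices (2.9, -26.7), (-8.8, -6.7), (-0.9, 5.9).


Cross products: AB x AP = -233.26, BC x BP = -27.84, CA x CP = -44.32
All same sign? yes

Yes, inside


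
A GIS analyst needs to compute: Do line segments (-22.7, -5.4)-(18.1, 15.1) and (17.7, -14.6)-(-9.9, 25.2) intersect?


Cross products: d1=1354, d2=-835.64, d3=-1203.56, d4=986.08
d1*d2 < 0 and d3*d4 < 0? yes

Yes, they intersect


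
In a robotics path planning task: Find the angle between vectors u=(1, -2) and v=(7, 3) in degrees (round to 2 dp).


u.v = 1, |u| = sqrt(5) = 2.2361, |v| = sqrt(58) = 7.6158
cos(theta) = u.v/(|u||v|) = 1/sqrt(290) = 0.058722
theta = acos(0.058722) = 86.63 degrees

86.63 degrees


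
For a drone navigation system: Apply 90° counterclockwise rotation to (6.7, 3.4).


90° CCW: (x,y) -> (-y, x)
(6.7,3.4) -> (-3.4, 6.7)

(-3.4, 6.7)


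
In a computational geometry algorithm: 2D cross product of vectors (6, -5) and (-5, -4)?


u x v = u_x*v_y - u_y*v_x = 6*(-4) - (-5)*(-5)
= (-24) - 25 = -49

-49


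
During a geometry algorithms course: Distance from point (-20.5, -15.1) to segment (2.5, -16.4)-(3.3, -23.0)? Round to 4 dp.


Project P onto AB: t = 0 (clamped to [0,1])
Closest point on segment: (2.5, -16.4)
Distance: 23.0367

23.0367


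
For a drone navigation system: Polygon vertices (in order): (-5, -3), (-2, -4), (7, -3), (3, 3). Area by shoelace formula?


Shoelace sum: ((-5)*(-4) - (-2)*(-3)) + ((-2)*(-3) - 7*(-4)) + (7*3 - 3*(-3)) + (3*(-3) - (-5)*3)
= 84
Area = |84|/2 = 42

42


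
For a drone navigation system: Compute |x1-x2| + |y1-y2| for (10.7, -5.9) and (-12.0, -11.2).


|10.7-(-12)| + |(-5.9)-(-11.2)| = 22.7 + 5.3 = 28

28


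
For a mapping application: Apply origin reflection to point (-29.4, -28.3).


Reflection over origin: (x,y) -> (-x,-y)
(-29.4, -28.3) -> (29.4, 28.3)

(29.4, 28.3)


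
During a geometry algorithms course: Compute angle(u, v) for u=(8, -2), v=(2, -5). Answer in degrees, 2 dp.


u.v = 26, |u| = sqrt(68) = 8.2462, |v| = sqrt(29) = 5.3852
cos(theta) = u.v/(|u||v|) = 26/sqrt(1972) = 0.585491
theta = acos(0.585491) = 54.16 degrees

54.16 degrees


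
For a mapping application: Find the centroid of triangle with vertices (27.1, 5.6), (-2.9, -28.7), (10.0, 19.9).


Centroid = ((x_A+x_B+x_C)/3, (y_A+y_B+y_C)/3)
= ((27.1+(-2.9)+10)/3, (5.6+(-28.7)+19.9)/3)
= (11.4, -1.0667)

(11.4, -1.0667)


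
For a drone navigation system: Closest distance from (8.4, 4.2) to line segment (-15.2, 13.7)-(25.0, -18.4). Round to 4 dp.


Project P onto AB: t = 0.4737 (clamped to [0,1])
Closest point on segment: (3.8434, -1.5063)
Distance: 7.3024

7.3024


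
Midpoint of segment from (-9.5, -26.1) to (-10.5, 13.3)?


M = (((-9.5)+(-10.5))/2, ((-26.1)+13.3)/2)
= (-10, -6.4)

(-10, -6.4)


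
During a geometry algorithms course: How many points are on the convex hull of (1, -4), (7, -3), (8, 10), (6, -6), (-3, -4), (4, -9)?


Convex hull vertices (CCW): (-3, -4), (4, -9), (6, -6), (7, -3), (8, 10)
Count = 5

5


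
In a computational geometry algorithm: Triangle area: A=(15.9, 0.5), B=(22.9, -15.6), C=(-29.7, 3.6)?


Area = |x_A(y_B-y_C) + x_B(y_C-y_A) + x_C(y_A-y_B)|/2
= |(-305.28) + 70.99 + (-478.17)|/2
= 712.46/2 = 356.23

356.23


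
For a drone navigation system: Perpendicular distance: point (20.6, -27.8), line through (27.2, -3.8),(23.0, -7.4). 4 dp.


|cross product| = 77.04
|line direction| = sqrt(30.6) = 5.5317
Distance = 77.04/sqrt(30.6) = 13.9269

13.9269


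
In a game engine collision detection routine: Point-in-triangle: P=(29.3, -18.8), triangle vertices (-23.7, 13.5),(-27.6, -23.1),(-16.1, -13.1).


Cross products: AB x AP = 2065.77, BC x BP = -519.55, CA x CP = -1164.32
All same sign? no

No, outside


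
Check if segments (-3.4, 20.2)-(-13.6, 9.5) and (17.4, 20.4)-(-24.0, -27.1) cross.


Cross products: d1=-979.72, d2=-1021.24, d3=220.52, d4=262.04
d1*d2 < 0 and d3*d4 < 0? no

No, they don't intersect


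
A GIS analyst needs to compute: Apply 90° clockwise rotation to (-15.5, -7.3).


90° CW: (x,y) -> (y, -x)
(-15.5,-7.3) -> (-7.3, 15.5)

(-7.3, 15.5)


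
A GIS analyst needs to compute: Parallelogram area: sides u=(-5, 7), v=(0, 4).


|u x v| = |(-5)*4 - 7*0|
= |(-20) - 0| = 20

20


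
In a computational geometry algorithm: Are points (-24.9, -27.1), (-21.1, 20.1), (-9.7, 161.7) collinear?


Cross product: ((-21.1)-(-24.9))*(161.7-(-27.1)) - (20.1-(-27.1))*((-9.7)-(-24.9))
= 0

Yes, collinear


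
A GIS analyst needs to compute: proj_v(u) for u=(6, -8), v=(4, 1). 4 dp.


u.v = 16, |v| = sqrt(17) = 4.1231
Scalar projection = u.v / |v| = 16 / sqrt(17) = 3.8806

3.8806


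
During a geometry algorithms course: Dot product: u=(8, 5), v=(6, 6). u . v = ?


u . v = u_x*v_x + u_y*v_y = 8*6 + 5*6
= 48 + 30 = 78

78


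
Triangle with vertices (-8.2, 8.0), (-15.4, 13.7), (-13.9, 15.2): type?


Side lengths squared: AB^2=84.33, BC^2=4.5, CA^2=84.33
Sorted: [4.5, 84.33, 84.33]
By sides: Isosceles, By angles: Acute

Isosceles, Acute


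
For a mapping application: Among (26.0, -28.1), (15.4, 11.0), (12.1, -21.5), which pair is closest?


d(P0,P1) = 40.5114, d(P0,P2) = 15.3873, d(P1,P2) = 32.6671
Closest: P0 and P2

Closest pair: (26.0, -28.1) and (12.1, -21.5), distance = 15.3873


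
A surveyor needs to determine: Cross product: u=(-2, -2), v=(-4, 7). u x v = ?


u x v = u_x*v_y - u_y*v_x = (-2)*7 - (-2)*(-4)
= (-14) - 8 = -22

-22


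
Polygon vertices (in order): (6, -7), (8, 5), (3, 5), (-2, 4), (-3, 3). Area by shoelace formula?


Shoelace sum: (6*5 - 8*(-7)) + (8*5 - 3*5) + (3*4 - (-2)*5) + ((-2)*3 - (-3)*4) + ((-3)*(-7) - 6*3)
= 142
Area = |142|/2 = 71

71


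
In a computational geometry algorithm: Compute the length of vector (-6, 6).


|u| = sqrt((-6)^2 + 6^2) = sqrt(72) = 8.4853

8.4853


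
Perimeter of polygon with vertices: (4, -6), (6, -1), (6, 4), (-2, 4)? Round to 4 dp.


Sides: (4, -6)->(6, -1): sqrt(29) = 5.385165, (6, -1)->(6, 4): sqrt(25) = 5, (6, 4)->(-2, 4): sqrt(64) = 8, (-2, 4)->(4, -6): sqrt(136) = 11.661904
Sum = 30.047069
Perimeter = 30.0471

30.0471


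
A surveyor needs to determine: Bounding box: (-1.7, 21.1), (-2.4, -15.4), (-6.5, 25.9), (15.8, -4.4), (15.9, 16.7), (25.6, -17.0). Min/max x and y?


x range: [-6.5, 25.6]
y range: [-17, 25.9]
Bounding box: (-6.5,-17) to (25.6,25.9)

(-6.5,-17) to (25.6,25.9)


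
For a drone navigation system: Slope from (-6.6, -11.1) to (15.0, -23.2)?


slope = (y2-y1)/(x2-x1) = ((-23.2)-(-11.1))/(15-(-6.6)) = (-12.1)/21.6 = -0.5602

-0.5602


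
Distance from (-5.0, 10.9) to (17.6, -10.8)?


dx=22.6, dy=-21.7
d^2 = 22.6^2 + (-21.7)^2 = 981.65
d = sqrt(981.65) = 31.3313

31.3313


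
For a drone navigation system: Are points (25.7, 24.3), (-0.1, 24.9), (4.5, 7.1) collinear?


Cross product: ((-0.1)-25.7)*(7.1-24.3) - (24.9-24.3)*(4.5-25.7)
= 456.48

No, not collinear


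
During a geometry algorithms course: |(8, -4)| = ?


|u| = sqrt(8^2 + (-4)^2) = sqrt(80) = 8.9443

8.9443


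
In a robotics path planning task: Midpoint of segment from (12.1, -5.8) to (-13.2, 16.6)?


M = ((12.1+(-13.2))/2, ((-5.8)+16.6)/2)
= (-0.55, 5.4)

(-0.55, 5.4)


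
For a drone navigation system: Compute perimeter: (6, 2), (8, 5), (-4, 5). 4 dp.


Sides: (6, 2)->(8, 5): sqrt(13) = 3.605551, (8, 5)->(-4, 5): sqrt(144) = 12, (-4, 5)->(6, 2): sqrt(109) = 10.440307
Sum = 26.045858
Perimeter = 26.0459

26.0459


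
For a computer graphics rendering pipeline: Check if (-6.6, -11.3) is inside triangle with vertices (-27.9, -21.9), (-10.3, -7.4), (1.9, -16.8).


Cross products: AB x AP = -122.29, BC x BP = -12.8, CA x CP = -207.25
All same sign? yes

Yes, inside


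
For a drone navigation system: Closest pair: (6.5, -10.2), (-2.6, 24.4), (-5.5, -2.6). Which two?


d(P0,P1) = 35.7767, d(P0,P2) = 14.2042, d(P1,P2) = 27.1553
Closest: P0 and P2

Closest pair: (6.5, -10.2) and (-5.5, -2.6), distance = 14.2042


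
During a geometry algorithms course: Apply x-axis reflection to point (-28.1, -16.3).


Reflection over x-axis: (x,y) -> (x,-y)
(-28.1, -16.3) -> (-28.1, 16.3)

(-28.1, 16.3)


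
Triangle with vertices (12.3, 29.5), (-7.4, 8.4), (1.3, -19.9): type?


Side lengths squared: AB^2=833.3, BC^2=876.58, CA^2=2561.36
Sorted: [833.3, 876.58, 2561.36]
By sides: Scalene, By angles: Obtuse

Scalene, Obtuse


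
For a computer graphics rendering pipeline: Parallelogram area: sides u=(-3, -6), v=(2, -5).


|u x v| = |(-3)*(-5) - (-6)*2|
= |15 - (-12)| = 27

27


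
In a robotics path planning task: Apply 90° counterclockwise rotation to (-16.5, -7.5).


90° CCW: (x,y) -> (-y, x)
(-16.5,-7.5) -> (7.5, -16.5)

(7.5, -16.5)


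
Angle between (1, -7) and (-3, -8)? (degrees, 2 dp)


u.v = 53, |u| = sqrt(50) = 7.0711, |v| = sqrt(73) = 8.544
cos(theta) = u.v/(|u||v|) = 53/sqrt(3650) = 0.877262
theta = acos(0.877262) = 28.69 degrees

28.69 degrees


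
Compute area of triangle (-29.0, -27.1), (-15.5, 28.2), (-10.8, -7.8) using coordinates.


Area = |x_A(y_B-y_C) + x_B(y_C-y_A) + x_C(y_A-y_B)|/2
= |(-1044) + (-299.15) + 597.24|/2
= 745.91/2 = 372.955

372.955


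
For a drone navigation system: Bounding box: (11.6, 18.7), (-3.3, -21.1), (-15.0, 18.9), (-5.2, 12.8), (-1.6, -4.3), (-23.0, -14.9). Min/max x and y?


x range: [-23, 11.6]
y range: [-21.1, 18.9]
Bounding box: (-23,-21.1) to (11.6,18.9)

(-23,-21.1) to (11.6,18.9)


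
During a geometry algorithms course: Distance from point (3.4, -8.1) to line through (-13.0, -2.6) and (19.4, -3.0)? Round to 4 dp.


|cross product| = 171.64
|line direction| = sqrt(1049.92) = 32.4025
Distance = 171.64/sqrt(1049.92) = 5.2971

5.2971


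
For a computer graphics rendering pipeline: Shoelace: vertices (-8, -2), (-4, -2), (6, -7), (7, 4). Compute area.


Shoelace sum: ((-8)*(-2) - (-4)*(-2)) + ((-4)*(-7) - 6*(-2)) + (6*4 - 7*(-7)) + (7*(-2) - (-8)*4)
= 139
Area = |139|/2 = 69.5

69.5


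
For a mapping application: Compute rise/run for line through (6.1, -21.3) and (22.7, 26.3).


slope = (y2-y1)/(x2-x1) = (26.3-(-21.3))/(22.7-6.1) = 47.6/16.6 = 2.8675

2.8675


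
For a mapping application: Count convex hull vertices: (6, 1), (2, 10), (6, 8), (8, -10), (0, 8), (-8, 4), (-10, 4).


Convex hull vertices (CCW): (-10, 4), (8, -10), (6, 8), (2, 10)
Count = 4

4


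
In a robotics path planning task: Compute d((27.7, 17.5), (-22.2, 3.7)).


dx=-49.9, dy=-13.8
d^2 = (-49.9)^2 + (-13.8)^2 = 2680.45
d = sqrt(2680.45) = 51.7731

51.7731


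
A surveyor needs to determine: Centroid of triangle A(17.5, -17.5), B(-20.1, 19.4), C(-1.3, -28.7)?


Centroid = ((x_A+x_B+x_C)/3, (y_A+y_B+y_C)/3)
= ((17.5+(-20.1)+(-1.3))/3, ((-17.5)+19.4+(-28.7))/3)
= (-1.3, -8.9333)

(-1.3, -8.9333)


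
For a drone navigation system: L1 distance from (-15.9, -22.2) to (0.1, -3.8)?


|(-15.9)-0.1| + |(-22.2)-(-3.8)| = 16 + 18.4 = 34.4

34.4


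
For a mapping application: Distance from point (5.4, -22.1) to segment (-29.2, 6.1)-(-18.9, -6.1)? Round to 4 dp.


Project P onto AB: t = 1 (clamped to [0,1])
Closest point on segment: (-18.9, -6.1)
Distance: 29.0945

29.0945


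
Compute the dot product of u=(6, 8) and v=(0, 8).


u . v = u_x*v_x + u_y*v_y = 6*0 + 8*8
= 0 + 64 = 64

64


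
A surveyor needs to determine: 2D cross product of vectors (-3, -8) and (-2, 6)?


u x v = u_x*v_y - u_y*v_x = (-3)*6 - (-8)*(-2)
= (-18) - 16 = -34

-34


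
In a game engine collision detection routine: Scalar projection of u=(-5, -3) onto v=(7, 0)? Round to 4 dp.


u.v = -35, |v| = sqrt(49) = 7
Scalar projection = u.v / |v| = -35 / sqrt(49) = -5

-5


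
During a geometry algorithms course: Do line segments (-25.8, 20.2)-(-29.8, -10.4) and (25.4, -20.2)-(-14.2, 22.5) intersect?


Cross products: d1=586.4, d2=1968.96, d3=1728.32, d4=345.76
d1*d2 < 0 and d3*d4 < 0? no

No, they don't intersect


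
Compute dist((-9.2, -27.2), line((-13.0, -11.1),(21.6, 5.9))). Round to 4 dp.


|cross product| = 621.66
|line direction| = sqrt(1486.16) = 38.5507
Distance = 621.66/sqrt(1486.16) = 16.1258

16.1258


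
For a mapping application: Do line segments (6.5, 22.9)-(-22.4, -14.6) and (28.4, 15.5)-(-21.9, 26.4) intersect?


Cross products: d1=-133.51, d2=2067.75, d3=1035.11, d4=-1166.15
d1*d2 < 0 and d3*d4 < 0? yes

Yes, they intersect


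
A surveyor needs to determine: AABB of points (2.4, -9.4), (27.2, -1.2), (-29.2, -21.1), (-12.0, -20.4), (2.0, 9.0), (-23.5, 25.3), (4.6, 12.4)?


x range: [-29.2, 27.2]
y range: [-21.1, 25.3]
Bounding box: (-29.2,-21.1) to (27.2,25.3)

(-29.2,-21.1) to (27.2,25.3)


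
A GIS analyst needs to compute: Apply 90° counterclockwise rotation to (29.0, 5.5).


90° CCW: (x,y) -> (-y, x)
(29,5.5) -> (-5.5, 29)

(-5.5, 29)


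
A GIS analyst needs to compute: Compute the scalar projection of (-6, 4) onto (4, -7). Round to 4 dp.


u.v = -52, |v| = sqrt(65) = 8.0623
Scalar projection = u.v / |v| = -52 / sqrt(65) = -6.4498

-6.4498


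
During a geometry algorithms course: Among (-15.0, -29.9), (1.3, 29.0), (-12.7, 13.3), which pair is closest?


d(P0,P1) = 61.1138, d(P0,P2) = 43.2612, d(P1,P2) = 21.0354
Closest: P1 and P2

Closest pair: (1.3, 29.0) and (-12.7, 13.3), distance = 21.0354


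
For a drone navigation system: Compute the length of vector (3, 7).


|u| = sqrt(3^2 + 7^2) = sqrt(58) = 7.6158

7.6158


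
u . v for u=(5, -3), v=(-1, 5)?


u . v = u_x*v_x + u_y*v_y = 5*(-1) + (-3)*5
= (-5) + (-15) = -20

-20


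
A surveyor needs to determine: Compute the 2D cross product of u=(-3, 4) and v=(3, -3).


u x v = u_x*v_y - u_y*v_x = (-3)*(-3) - 4*3
= 9 - 12 = -3

-3


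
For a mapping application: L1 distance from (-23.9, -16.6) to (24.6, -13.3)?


|(-23.9)-24.6| + |(-16.6)-(-13.3)| = 48.5 + 3.3 = 51.8

51.8


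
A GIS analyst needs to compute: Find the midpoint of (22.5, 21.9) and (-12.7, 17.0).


M = ((22.5+(-12.7))/2, (21.9+17)/2)
= (4.9, 19.45)

(4.9, 19.45)


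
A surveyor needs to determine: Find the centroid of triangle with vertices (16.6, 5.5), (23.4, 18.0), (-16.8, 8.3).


Centroid = ((x_A+x_B+x_C)/3, (y_A+y_B+y_C)/3)
= ((16.6+23.4+(-16.8))/3, (5.5+18+8.3)/3)
= (7.7333, 10.6)

(7.7333, 10.6)


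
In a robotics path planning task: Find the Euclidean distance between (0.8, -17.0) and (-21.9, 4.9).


dx=-22.7, dy=21.9
d^2 = (-22.7)^2 + 21.9^2 = 994.9
d = sqrt(994.9) = 31.542

31.542


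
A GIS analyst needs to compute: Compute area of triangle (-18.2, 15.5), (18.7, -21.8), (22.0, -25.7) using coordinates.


Area = |x_A(y_B-y_C) + x_B(y_C-y_A) + x_C(y_A-y_B)|/2
= |(-70.98) + (-770.44) + 820.6|/2
= 20.82/2 = 10.41

10.41


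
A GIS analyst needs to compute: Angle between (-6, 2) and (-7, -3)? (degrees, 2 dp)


u.v = 36, |u| = sqrt(40) = 6.3246, |v| = sqrt(58) = 7.6158
cos(theta) = u.v/(|u||v|) = 36/sqrt(2320) = 0.747409
theta = acos(0.747409) = 41.63 degrees

41.63 degrees
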